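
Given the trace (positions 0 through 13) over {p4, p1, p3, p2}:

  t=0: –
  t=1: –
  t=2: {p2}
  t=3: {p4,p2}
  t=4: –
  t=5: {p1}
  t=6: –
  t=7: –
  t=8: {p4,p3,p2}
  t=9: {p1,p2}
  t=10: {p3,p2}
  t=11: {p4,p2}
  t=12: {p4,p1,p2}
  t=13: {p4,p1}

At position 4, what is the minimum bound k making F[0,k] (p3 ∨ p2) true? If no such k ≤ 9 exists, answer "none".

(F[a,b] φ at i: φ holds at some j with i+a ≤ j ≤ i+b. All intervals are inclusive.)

Scan j = 4,5,… for (p3 ∨ p2):
  j=4: fails
  j=5: fails
  j=6: fails
  j=7: fails
  j=8: holds
First hit at j=8, so smallest k = 8-4 = 4.

4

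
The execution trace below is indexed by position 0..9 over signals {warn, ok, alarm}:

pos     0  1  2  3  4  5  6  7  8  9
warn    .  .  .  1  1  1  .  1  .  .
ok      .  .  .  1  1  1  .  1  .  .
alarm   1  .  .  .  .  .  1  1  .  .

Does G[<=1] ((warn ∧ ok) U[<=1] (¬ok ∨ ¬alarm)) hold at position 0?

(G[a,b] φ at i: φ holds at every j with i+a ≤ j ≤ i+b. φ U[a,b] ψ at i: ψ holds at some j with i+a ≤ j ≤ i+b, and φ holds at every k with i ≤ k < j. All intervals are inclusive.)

Yes

Check ((warn ∧ ok) U[<=1] (¬ok ∨ ¬alarm)) at every j in [0,1]:
  j=0: holds
  j=1: holds
All positions satisfy it → formula holds.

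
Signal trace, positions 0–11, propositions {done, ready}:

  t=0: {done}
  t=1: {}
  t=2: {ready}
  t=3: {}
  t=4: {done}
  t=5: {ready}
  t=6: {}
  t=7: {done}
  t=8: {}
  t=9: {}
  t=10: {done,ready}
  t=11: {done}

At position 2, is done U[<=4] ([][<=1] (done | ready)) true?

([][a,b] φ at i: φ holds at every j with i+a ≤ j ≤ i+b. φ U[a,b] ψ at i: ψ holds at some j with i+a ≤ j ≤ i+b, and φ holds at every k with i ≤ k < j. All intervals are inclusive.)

Need some j in [2,6] with [][<=1] (done | ready), and done at every k in [2,j-1].
  j=2: [][<=1] (done | ready) — fails at 3.
  j=3: [][<=1] (done | ready) — fails at 3.
  j=4: [][<=1] (done | ready) holds, but done fails at k=2 → not this j.
  j=5: [][<=1] (done | ready) — fails at 6.
  j=6: [][<=1] (done | ready) — fails at 6.
No j in the window works → until fails.

Does not hold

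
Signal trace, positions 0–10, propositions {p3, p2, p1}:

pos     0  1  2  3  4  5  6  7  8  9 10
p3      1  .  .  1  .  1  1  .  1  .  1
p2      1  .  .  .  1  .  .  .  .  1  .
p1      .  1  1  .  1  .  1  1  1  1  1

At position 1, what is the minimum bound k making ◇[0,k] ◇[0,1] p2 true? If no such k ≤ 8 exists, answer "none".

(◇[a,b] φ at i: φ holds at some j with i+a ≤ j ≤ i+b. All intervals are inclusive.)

Scan j = 1,2,… for ◇[0,1] p2:
  j=1: fails
  j=2: fails
  j=3: holds
First hit at j=3, so smallest k = 3-1 = 2.

2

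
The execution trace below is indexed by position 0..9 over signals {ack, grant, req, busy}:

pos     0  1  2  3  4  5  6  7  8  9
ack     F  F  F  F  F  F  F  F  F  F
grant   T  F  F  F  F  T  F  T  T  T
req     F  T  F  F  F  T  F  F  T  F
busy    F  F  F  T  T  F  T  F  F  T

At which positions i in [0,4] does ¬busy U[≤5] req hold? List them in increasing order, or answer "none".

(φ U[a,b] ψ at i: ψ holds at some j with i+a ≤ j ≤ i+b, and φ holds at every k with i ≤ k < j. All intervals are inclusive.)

Evaluate at each i in [0,4]:
  i=0: ✓ (rhs at j=1; lhs holds on [0,0])
  i=1: ✓ (rhs at j=1)
  i=2: ✗ (lhs fails at k=3 before rhs at j=5)
  i=3: ✗ (lhs fails at k=3 before rhs at j=5)
  i=4: ✗ (lhs fails at k=4 before rhs at j=5)

0, 1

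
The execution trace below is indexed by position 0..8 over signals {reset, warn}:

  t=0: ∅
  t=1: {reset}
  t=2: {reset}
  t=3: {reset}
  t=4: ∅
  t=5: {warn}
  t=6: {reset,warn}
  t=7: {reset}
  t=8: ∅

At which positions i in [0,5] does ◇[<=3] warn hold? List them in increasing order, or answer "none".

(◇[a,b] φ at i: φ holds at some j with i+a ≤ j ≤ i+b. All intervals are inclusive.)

Evaluate at each i in [0,5]:
  i=0: ✗ (none in [0,3])
  i=1: ✗ (none in [1,4])
  i=2: ✓ (witness j=5)
  i=3: ✓ (witness j=5)
  i=4: ✓ (witness j=5)
  i=5: ✓ (witness j=5)

2, 3, 4, 5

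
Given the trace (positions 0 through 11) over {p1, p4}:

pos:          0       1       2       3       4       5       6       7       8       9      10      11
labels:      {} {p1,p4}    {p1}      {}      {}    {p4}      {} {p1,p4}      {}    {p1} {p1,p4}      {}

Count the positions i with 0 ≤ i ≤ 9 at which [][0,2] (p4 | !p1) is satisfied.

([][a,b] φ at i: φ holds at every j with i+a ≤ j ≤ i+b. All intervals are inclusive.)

Evaluate at each i in [0,9]:
  i=0: ✗ (fails at j=2)
  i=1: ✗ (fails at j=2)
  i=2: ✗ (fails at j=2)
  i=3: ✓ (all of [3,5])
  i=4: ✓ (all of [4,6])
  i=5: ✓ (all of [5,7])
  i=6: ✓ (all of [6,8])
  i=7: ✗ (fails at j=9)
  i=8: ✗ (fails at j=9)
  i=9: ✗ (fails at j=9)
Positions where it holds: {3, 4, 5, 6} → 4.

4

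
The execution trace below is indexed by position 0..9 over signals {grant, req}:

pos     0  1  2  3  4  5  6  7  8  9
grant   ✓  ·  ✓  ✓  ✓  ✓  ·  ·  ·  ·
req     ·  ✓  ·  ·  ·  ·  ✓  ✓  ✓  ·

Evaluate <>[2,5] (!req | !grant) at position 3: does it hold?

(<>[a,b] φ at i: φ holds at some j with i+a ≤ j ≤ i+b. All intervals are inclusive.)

Yes

Check (!req | !grant) at each j in [5,8]:
  j=5: true
  j=6: true
  j=7: true
  j=8: true
Found at j=5 → formula holds.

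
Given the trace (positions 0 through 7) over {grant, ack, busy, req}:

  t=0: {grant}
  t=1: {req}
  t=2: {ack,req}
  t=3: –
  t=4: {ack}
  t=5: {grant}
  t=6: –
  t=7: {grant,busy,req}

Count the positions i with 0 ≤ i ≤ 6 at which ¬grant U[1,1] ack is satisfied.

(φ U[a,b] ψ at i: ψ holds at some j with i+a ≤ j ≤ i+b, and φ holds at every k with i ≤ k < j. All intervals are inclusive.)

2

Evaluate at each i in [0,6]:
  i=0: ✗ (no rhs in [1,1])
  i=1: ✓ (rhs at j=2; lhs holds on [1,1])
  i=2: ✗ (no rhs in [3,3])
  i=3: ✓ (rhs at j=4; lhs holds on [3,3])
  i=4: ✗ (no rhs in [5,5])
  i=5: ✗ (no rhs in [6,6])
  i=6: ✗ (no rhs in [7,7])
Positions where it holds: {1, 3} → 2.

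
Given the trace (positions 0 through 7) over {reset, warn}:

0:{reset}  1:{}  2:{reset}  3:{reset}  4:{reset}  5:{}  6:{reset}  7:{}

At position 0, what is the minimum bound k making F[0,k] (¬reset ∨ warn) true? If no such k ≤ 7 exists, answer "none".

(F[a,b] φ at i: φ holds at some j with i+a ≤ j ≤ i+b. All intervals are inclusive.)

Scan j = 0,1,… for (¬reset ∨ warn):
  j=0: fails
  j=1: holds
First hit at j=1, so smallest k = 1-0 = 1.

1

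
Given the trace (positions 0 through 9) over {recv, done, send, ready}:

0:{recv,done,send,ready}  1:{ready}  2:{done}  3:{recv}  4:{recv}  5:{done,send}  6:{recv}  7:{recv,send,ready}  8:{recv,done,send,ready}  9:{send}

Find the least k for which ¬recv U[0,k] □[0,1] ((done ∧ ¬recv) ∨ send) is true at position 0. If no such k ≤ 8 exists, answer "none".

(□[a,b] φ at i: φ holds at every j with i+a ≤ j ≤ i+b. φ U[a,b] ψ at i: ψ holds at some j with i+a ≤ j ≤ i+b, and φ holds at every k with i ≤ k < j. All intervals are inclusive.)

Need earliest j ≥ 0 with □[0,1] ((done ∧ ¬recv) ∨ send), and ¬recv at every k in [0,j-1].
  j=0: rhs fails.
  j=1: rhs fails.
  j=2: rhs fails.
  j=3: rhs fails.
  j=4: rhs fails.
  j=5: rhs fails.
  j=6: rhs fails.
  j=7: rhs holds but lhs fails at k=0.
  j=8: rhs holds but lhs fails at k=0.
No witness within the range → none.

none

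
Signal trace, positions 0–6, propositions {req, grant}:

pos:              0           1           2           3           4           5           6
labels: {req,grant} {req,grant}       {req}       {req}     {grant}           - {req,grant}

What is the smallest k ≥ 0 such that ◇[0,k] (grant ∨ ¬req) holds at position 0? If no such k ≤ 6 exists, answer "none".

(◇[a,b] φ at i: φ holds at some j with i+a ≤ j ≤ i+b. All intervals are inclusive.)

0

Scan j = 0,1,… for (grant ∨ ¬req):
  j=0: holds
First hit at j=0, so smallest k = 0-0 = 0.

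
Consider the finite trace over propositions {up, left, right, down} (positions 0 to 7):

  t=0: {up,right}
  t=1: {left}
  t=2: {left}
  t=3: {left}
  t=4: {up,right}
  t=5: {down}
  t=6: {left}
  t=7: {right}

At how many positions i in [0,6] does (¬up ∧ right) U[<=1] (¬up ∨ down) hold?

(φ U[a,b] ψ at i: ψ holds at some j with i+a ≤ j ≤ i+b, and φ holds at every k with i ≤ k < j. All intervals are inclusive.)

Evaluate at each i in [0,6]:
  i=0: ✗ (lhs fails at k=0 before rhs at j=1)
  i=1: ✓ (rhs at j=1)
  i=2: ✓ (rhs at j=2)
  i=3: ✓ (rhs at j=3)
  i=4: ✗ (lhs fails at k=4 before rhs at j=5)
  i=5: ✓ (rhs at j=5)
  i=6: ✓ (rhs at j=6)
Positions where it holds: {1, 2, 3, 5, 6} → 5.

5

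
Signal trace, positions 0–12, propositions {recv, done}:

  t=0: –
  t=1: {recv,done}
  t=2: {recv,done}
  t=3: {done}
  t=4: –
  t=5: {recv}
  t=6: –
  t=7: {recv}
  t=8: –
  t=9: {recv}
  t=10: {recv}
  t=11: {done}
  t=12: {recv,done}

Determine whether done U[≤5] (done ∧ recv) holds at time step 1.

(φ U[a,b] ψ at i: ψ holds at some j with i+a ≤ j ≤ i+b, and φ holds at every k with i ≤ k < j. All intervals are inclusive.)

Need some j in [1,6] with (done ∧ recv), and done at every k in [1,j-1].
  j=1: (done ∧ recv) holds; no prefix to check → satisfied.

Holds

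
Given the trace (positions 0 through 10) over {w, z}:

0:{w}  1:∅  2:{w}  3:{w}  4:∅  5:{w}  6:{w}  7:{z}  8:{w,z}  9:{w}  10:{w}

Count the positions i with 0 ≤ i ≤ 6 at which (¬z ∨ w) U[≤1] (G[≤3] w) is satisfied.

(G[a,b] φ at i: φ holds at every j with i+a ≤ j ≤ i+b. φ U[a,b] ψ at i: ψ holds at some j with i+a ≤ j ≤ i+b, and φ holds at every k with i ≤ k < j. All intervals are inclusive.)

Evaluate at each i in [0,6]:
  i=0: ✗ (no rhs in [0,1])
  i=1: ✗ (no rhs in [1,2])
  i=2: ✗ (no rhs in [2,3])
  i=3: ✗ (no rhs in [3,4])
  i=4: ✗ (no rhs in [4,5])
  i=5: ✗ (no rhs in [5,6])
  i=6: ✗ (no rhs in [6,7])
Positions where it holds: {} → 0.

0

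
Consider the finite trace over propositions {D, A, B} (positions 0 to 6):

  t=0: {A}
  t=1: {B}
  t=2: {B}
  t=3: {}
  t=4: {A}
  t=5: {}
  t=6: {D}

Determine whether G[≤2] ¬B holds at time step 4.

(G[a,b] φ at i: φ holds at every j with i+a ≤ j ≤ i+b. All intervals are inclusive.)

Check ¬B at every j in [4,6]:
  j=4: true
  j=5: true
  j=6: true
All positions satisfy it → formula holds.

Yes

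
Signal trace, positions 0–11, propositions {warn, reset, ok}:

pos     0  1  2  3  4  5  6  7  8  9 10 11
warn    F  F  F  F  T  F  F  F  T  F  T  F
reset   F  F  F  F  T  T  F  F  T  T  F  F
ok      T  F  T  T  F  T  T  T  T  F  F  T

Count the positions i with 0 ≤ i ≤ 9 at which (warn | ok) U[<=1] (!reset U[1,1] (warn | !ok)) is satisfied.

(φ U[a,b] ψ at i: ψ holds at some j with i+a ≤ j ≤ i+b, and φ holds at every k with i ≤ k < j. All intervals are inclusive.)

5

Evaluate at each i in [0,9]:
  i=0: ✓ (rhs at j=0)
  i=1: ✗ (no rhs in [1,2])
  i=2: ✓ (rhs at j=3; lhs holds on [2,2])
  i=3: ✓ (rhs at j=3)
  i=4: ✗ (no rhs in [4,5])
  i=5: ✗ (no rhs in [5,6])
  i=6: ✓ (rhs at j=7; lhs holds on [6,6])
  i=7: ✓ (rhs at j=7)
  i=8: ✗ (no rhs in [8,9])
  i=9: ✗ (no rhs in [9,10])
Positions where it holds: {0, 2, 3, 6, 7} → 5.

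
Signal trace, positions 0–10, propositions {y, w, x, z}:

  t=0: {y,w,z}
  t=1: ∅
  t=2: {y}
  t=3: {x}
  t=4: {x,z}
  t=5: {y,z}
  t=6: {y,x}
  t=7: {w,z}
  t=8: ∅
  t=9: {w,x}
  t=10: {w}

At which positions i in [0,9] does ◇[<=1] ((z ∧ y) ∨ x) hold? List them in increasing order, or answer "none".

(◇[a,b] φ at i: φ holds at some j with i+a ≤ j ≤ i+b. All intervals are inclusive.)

Evaluate at each i in [0,9]:
  i=0: ✓ (witness j=0)
  i=1: ✗ (none in [1,2])
  i=2: ✓ (witness j=3)
  i=3: ✓ (witness j=3)
  i=4: ✓ (witness j=4)
  i=5: ✓ (witness j=5)
  i=6: ✓ (witness j=6)
  i=7: ✗ (none in [7,8])
  i=8: ✓ (witness j=9)
  i=9: ✓ (witness j=9)

0, 2, 3, 4, 5, 6, 8, 9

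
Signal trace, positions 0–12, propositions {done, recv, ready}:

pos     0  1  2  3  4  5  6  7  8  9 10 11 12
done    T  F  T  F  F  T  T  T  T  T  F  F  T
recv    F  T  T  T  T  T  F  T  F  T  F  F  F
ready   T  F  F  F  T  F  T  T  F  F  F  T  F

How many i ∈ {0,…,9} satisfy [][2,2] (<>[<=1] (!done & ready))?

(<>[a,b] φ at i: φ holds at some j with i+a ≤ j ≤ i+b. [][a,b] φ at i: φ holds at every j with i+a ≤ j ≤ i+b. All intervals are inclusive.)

4

Evaluate at each i in [0,9]:
  i=0: ✗ (fails at j=2)
  i=1: ✓ (all of [3,3])
  i=2: ✓ (all of [4,4])
  i=3: ✗ (fails at j=5)
  i=4: ✗ (fails at j=6)
  i=5: ✗ (fails at j=7)
  i=6: ✗ (fails at j=8)
  i=7: ✗ (fails at j=9)
  i=8: ✓ (all of [10,10])
  i=9: ✓ (all of [11,11])
Positions where it holds: {1, 2, 8, 9} → 4.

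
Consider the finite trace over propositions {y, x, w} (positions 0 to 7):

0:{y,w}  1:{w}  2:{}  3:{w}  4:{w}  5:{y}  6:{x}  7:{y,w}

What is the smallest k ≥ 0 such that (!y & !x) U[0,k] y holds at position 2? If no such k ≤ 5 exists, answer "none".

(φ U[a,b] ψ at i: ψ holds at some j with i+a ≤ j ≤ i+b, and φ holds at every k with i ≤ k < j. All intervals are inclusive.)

Need earliest j ≥ 2 with y, and (!y & !x) at every k in [2,j-1].
  j=2: rhs fails.
  j=3: rhs fails.
  j=4: rhs fails.
  j=5: rhs holds; lhs holds on [2,4]. k = 3.

3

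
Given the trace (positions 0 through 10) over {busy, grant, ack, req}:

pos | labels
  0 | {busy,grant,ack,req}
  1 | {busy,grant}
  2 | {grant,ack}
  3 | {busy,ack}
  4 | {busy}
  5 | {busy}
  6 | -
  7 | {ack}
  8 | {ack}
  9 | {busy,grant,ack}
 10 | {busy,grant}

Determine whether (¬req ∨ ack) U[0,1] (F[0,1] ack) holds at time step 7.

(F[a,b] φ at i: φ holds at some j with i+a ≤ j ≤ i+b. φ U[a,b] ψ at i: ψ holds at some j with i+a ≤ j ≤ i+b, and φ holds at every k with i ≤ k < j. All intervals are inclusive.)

Yes

Need some j in [7,8] with F[0,1] ack, and (¬req ∨ ack) at every k in [7,j-1].
  j=7: F[0,1] ack holds; no prefix to check → satisfied.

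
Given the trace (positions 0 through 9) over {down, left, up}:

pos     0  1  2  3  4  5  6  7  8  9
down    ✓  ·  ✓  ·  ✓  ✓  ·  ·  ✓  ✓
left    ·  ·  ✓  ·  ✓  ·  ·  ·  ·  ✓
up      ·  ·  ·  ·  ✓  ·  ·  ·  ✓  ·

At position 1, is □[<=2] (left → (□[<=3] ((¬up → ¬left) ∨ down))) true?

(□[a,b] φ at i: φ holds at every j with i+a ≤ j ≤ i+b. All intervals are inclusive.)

Check (left → (□[<=3] ((¬up → ¬left) ∨ down))) at every j in [1,3]:
  j=1: antecedent false → ✓
  j=2: antecedent true; consequent holds on [2,5] → ✓
  j=3: antecedent false → ✓
All positions satisfy it → formula holds.

Holds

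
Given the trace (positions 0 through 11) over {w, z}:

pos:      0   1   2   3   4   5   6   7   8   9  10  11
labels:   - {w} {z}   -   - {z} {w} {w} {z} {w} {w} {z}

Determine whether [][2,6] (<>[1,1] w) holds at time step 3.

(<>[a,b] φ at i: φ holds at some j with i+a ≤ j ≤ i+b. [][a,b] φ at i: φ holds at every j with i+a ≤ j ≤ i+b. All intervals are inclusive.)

Check <>[1,1] w at every j in [5,9]:
  j=5: holds (witness at 6)
  j=6: holds (witness at 7)
  j=7: fails (none in [8,8])
  j=8: holds (witness at 9)
  j=9: holds (witness at 10)
Fails at j=7 → formula fails.

No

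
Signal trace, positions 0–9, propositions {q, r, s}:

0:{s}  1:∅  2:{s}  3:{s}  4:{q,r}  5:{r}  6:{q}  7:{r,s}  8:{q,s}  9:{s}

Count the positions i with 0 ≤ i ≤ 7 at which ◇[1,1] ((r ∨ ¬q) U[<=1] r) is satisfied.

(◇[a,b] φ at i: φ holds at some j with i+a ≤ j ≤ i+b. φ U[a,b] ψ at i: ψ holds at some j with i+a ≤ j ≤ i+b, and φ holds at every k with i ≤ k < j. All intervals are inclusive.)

Evaluate at each i in [0,7]:
  i=0: ✗ (none in [1,1])
  i=1: ✗ (none in [2,2])
  i=2: ✓ (witness j=3)
  i=3: ✓ (witness j=4)
  i=4: ✓ (witness j=5)
  i=5: ✗ (none in [6,6])
  i=6: ✓ (witness j=7)
  i=7: ✗ (none in [8,8])
Positions where it holds: {2, 3, 4, 6} → 4.

4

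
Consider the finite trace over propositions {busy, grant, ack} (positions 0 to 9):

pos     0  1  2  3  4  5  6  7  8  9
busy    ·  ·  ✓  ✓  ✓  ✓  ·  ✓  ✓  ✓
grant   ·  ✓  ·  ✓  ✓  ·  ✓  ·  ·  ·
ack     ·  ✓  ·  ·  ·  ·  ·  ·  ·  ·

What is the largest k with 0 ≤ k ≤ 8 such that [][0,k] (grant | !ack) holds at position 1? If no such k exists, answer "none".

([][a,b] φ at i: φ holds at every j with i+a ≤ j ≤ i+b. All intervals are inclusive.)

8

(grant | !ack) must hold from j=1 onward; find where it first fails.
  j=1: holds
  j=2: holds
  j=3: holds
  j=4: holds
  j=5: holds
  j=6: holds
  j=7: holds
  j=8: holds
  j=9: holds
Holds through j=9; largest k = 8.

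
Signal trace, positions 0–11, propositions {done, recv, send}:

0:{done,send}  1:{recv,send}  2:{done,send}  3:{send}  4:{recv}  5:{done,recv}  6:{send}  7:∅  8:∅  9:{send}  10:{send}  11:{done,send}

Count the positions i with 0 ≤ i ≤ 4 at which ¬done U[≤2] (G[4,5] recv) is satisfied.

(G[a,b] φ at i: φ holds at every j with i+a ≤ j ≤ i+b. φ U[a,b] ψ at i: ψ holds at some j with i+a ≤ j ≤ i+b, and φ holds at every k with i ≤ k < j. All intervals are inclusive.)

1

Evaluate at each i in [0,4]:
  i=0: ✓ (rhs at j=0)
  i=1: ✗ (no rhs in [1,3])
  i=2: ✗ (no rhs in [2,4])
  i=3: ✗ (no rhs in [3,5])
  i=4: ✗ (no rhs in [4,6])
Positions where it holds: {0} → 1.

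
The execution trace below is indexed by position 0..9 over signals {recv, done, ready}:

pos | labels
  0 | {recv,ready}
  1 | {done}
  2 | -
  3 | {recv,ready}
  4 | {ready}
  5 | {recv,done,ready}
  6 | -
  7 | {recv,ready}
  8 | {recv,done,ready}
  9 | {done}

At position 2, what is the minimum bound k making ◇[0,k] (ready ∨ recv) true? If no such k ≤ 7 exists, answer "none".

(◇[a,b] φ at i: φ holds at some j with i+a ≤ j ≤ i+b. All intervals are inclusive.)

Scan j = 2,3,… for (ready ∨ recv):
  j=2: fails
  j=3: holds
First hit at j=3, so smallest k = 3-2 = 1.

1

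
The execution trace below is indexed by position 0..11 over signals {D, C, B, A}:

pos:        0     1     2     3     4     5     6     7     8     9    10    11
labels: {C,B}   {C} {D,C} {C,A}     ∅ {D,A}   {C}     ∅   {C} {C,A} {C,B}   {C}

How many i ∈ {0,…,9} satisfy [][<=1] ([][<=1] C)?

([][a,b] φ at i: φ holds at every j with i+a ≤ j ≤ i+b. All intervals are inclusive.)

4

Evaluate at each i in [0,9]:
  i=0: ✓ (all of [0,1])
  i=1: ✓ (all of [1,2])
  i=2: ✗ (fails at j=3)
  i=3: ✗ (fails at j=3)
  i=4: ✗ (fails at j=4)
  i=5: ✗ (fails at j=5)
  i=6: ✗ (fails at j=6)
  i=7: ✗ (fails at j=7)
  i=8: ✓ (all of [8,9])
  i=9: ✓ (all of [9,10])
Positions where it holds: {0, 1, 8, 9} → 4.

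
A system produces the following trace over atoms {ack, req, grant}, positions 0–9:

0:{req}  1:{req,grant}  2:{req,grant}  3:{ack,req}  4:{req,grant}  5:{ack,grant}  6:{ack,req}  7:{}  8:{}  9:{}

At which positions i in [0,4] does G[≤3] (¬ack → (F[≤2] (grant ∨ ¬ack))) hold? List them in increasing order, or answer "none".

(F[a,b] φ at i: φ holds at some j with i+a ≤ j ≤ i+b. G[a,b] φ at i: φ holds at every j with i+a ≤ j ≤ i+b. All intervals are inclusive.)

Evaluate at each i in [0,4]:
  i=0: ✓ (all of [0,3])
  i=1: ✓ (all of [1,4])
  i=2: ✓ (all of [2,5])
  i=3: ✓ (all of [3,6])
  i=4: ✓ (all of [4,7])

0, 1, 2, 3, 4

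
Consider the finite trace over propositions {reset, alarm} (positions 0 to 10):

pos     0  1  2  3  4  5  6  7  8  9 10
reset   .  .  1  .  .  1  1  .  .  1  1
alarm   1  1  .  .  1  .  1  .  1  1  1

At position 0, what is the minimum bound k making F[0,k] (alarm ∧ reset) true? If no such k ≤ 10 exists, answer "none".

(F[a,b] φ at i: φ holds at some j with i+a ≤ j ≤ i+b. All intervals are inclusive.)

6

Scan j = 0,1,… for (alarm ∧ reset):
  j=0: fails
  j=1: fails
  j=2: fails
  j=3: fails
  j=4: fails
  j=5: fails
  j=6: holds
First hit at j=6, so smallest k = 6-0 = 6.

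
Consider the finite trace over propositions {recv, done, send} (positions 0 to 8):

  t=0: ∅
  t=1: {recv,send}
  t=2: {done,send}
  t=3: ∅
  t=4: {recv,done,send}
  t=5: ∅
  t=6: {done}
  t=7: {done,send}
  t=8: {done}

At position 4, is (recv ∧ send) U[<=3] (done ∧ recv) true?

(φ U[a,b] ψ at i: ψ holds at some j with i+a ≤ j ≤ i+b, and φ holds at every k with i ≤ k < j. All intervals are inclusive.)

Need some j in [4,7] with (done ∧ recv), and (recv ∧ send) at every k in [4,j-1].
  j=4: (done ∧ recv) holds; no prefix to check → satisfied.

True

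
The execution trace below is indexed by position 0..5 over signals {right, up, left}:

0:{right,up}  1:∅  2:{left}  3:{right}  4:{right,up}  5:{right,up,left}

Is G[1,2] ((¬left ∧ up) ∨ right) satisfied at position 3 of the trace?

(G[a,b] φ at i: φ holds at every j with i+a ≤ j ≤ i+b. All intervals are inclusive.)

Yes

Check ((¬left ∧ up) ∨ right) at every j in [4,5]:
  j=4: true
  j=5: true
All positions satisfy it → formula holds.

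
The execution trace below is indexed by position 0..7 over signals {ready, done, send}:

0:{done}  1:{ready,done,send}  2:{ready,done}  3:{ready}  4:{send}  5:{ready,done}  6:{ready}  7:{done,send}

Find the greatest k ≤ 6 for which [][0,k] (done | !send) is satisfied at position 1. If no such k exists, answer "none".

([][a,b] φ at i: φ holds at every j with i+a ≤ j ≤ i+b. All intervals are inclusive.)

(done | !send) must hold from j=1 onward; find where it first fails.
  j=1: holds
  j=2: holds
  j=3: holds
  j=4: fails
Holds on [1,3], so largest k = 2.

2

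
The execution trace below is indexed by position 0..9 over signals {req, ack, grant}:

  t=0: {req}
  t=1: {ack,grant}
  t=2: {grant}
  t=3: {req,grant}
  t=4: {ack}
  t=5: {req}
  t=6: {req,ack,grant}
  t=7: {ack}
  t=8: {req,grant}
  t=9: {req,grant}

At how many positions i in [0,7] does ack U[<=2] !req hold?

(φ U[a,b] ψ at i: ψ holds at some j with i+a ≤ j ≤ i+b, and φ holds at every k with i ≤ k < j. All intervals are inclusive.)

5

Evaluate at each i in [0,7]:
  i=0: ✗ (lhs fails at k=0 before rhs at j=1)
  i=1: ✓ (rhs at j=1)
  i=2: ✓ (rhs at j=2)
  i=3: ✗ (lhs fails at k=3 before rhs at j=4)
  i=4: ✓ (rhs at j=4)
  i=5: ✗ (lhs fails at k=5 before rhs at j=7)
  i=6: ✓ (rhs at j=7; lhs holds on [6,6])
  i=7: ✓ (rhs at j=7)
Positions where it holds: {1, 2, 4, 6, 7} → 5.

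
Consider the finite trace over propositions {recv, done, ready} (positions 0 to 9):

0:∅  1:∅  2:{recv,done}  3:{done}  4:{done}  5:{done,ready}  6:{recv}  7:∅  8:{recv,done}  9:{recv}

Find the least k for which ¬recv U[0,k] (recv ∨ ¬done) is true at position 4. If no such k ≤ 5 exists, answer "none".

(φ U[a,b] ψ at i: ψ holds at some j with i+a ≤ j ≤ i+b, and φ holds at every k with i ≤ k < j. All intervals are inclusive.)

Need earliest j ≥ 4 with (recv ∨ ¬done), and ¬recv at every k in [4,j-1].
  j=4: rhs fails.
  j=5: rhs fails.
  j=6: rhs holds; lhs holds on [4,5]. k = 2.

2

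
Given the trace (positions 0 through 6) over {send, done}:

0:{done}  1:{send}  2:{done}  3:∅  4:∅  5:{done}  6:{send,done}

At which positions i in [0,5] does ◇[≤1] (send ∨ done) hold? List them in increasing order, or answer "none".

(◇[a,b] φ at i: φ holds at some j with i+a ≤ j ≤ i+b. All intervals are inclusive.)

0, 1, 2, 4, 5

Evaluate at each i in [0,5]:
  i=0: ✓ (witness j=0)
  i=1: ✓ (witness j=1)
  i=2: ✓ (witness j=2)
  i=3: ✗ (none in [3,4])
  i=4: ✓ (witness j=5)
  i=5: ✓ (witness j=5)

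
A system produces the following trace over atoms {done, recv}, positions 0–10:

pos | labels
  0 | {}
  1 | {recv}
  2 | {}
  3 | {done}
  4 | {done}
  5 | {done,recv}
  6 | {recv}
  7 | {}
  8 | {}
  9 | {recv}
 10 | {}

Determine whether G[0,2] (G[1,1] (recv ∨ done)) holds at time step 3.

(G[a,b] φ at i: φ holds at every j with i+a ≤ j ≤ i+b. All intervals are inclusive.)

Check G[1,1] (recv ∨ done) at every j in [3,5]:
  j=3: holds on [4,4]
  j=4: holds on [5,5]
  j=5: holds on [6,6]
All positions satisfy it → formula holds.

Yes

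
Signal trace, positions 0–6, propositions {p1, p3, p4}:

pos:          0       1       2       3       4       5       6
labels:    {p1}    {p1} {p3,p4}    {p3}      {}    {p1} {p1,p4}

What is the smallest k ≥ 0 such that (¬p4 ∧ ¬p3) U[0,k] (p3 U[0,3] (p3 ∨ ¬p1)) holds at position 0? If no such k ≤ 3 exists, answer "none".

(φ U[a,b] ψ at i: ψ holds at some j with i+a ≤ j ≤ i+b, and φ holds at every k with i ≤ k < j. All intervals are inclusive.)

Need earliest j ≥ 0 with (p3 U[0,3] (p3 ∨ ¬p1)), and (¬p4 ∧ ¬p3) at every k in [0,j-1].
  j=0: rhs fails.
  j=1: rhs fails.
  j=2: rhs holds; lhs holds on [0,1]. k = 2.

2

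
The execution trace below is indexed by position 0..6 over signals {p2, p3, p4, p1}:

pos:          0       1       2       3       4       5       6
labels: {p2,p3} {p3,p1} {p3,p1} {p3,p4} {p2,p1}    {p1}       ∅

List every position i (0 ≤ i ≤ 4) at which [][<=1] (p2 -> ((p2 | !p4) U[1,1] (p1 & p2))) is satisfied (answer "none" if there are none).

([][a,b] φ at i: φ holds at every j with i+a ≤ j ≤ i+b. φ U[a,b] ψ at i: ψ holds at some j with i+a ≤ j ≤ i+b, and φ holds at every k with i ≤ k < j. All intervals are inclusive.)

Evaluate at each i in [0,4]:
  i=0: ✗ (fails at j=0)
  i=1: ✓ (all of [1,2])
  i=2: ✓ (all of [2,3])
  i=3: ✗ (fails at j=4)
  i=4: ✗ (fails at j=4)

1, 2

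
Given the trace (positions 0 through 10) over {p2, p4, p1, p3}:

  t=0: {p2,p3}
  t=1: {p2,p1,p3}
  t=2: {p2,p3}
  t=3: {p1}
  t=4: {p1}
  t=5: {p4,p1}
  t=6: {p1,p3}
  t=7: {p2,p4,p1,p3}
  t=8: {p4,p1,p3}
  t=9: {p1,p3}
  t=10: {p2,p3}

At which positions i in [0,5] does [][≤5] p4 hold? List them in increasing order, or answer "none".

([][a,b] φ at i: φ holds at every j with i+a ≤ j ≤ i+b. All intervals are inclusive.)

Evaluate at each i in [0,5]:
  i=0: ✗ (fails at j=0)
  i=1: ✗ (fails at j=1)
  i=2: ✗ (fails at j=2)
  i=3: ✗ (fails at j=3)
  i=4: ✗ (fails at j=4)
  i=5: ✗ (fails at j=6)

none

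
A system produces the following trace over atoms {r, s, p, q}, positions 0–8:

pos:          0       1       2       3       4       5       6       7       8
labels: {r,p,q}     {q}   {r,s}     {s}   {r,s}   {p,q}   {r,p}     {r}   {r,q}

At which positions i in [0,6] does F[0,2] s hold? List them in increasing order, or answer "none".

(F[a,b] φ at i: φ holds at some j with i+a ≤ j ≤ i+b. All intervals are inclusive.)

0, 1, 2, 3, 4

Evaluate at each i in [0,6]:
  i=0: ✓ (witness j=2)
  i=1: ✓ (witness j=2)
  i=2: ✓ (witness j=2)
  i=3: ✓ (witness j=3)
  i=4: ✓ (witness j=4)
  i=5: ✗ (none in [5,7])
  i=6: ✗ (none in [6,8])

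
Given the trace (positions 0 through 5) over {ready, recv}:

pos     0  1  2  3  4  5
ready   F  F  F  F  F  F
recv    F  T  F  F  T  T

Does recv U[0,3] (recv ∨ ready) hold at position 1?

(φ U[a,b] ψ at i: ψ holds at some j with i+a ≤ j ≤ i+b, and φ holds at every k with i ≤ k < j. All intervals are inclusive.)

Yes

Need some j in [1,4] with (recv ∨ ready), and recv at every k in [1,j-1].
  j=1: (recv ∨ ready) holds; no prefix to check → satisfied.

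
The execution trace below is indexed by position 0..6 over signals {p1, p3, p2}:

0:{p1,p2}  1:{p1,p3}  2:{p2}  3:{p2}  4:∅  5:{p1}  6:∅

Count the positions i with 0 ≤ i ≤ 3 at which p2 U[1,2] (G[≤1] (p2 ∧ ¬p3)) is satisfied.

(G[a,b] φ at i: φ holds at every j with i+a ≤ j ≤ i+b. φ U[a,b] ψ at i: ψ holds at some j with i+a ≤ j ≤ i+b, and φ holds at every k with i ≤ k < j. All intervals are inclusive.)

Evaluate at each i in [0,3]:
  i=0: ✗ (lhs fails at k=1 before rhs at j=2)
  i=1: ✗ (lhs fails at k=1 before rhs at j=2)
  i=2: ✗ (no rhs in [3,4])
  i=3: ✗ (no rhs in [4,5])
Positions where it holds: {} → 0.

0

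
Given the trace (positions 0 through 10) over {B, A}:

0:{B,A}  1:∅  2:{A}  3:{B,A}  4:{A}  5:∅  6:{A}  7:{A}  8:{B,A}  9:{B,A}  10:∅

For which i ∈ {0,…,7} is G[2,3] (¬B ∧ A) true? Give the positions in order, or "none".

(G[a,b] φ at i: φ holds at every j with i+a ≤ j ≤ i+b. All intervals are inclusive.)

4

Evaluate at each i in [0,7]:
  i=0: ✗ (fails at j=3)
  i=1: ✗ (fails at j=3)
  i=2: ✗ (fails at j=5)
  i=3: ✗ (fails at j=5)
  i=4: ✓ (all of [6,7])
  i=5: ✗ (fails at j=8)
  i=6: ✗ (fails at j=8)
  i=7: ✗ (fails at j=9)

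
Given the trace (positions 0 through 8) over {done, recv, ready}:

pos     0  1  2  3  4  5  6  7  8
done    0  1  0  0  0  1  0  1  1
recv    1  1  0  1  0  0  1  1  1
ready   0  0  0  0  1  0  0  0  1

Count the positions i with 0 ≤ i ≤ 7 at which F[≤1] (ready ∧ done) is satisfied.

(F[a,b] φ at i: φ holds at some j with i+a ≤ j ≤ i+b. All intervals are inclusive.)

Evaluate at each i in [0,7]:
  i=0: ✗ (none in [0,1])
  i=1: ✗ (none in [1,2])
  i=2: ✗ (none in [2,3])
  i=3: ✗ (none in [3,4])
  i=4: ✗ (none in [4,5])
  i=5: ✗ (none in [5,6])
  i=6: ✗ (none in [6,7])
  i=7: ✓ (witness j=8)
Positions where it holds: {7} → 1.

1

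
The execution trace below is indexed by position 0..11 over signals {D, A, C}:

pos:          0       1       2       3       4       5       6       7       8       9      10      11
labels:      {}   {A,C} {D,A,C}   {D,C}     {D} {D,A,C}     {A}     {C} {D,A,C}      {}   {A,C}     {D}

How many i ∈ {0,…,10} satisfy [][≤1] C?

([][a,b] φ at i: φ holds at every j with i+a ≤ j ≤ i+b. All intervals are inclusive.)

3

Evaluate at each i in [0,10]:
  i=0: ✗ (fails at j=0)
  i=1: ✓ (all of [1,2])
  i=2: ✓ (all of [2,3])
  i=3: ✗ (fails at j=4)
  i=4: ✗ (fails at j=4)
  i=5: ✗ (fails at j=6)
  i=6: ✗ (fails at j=6)
  i=7: ✓ (all of [7,8])
  i=8: ✗ (fails at j=9)
  i=9: ✗ (fails at j=9)
  i=10: ✗ (fails at j=11)
Positions where it holds: {1, 2, 7} → 3.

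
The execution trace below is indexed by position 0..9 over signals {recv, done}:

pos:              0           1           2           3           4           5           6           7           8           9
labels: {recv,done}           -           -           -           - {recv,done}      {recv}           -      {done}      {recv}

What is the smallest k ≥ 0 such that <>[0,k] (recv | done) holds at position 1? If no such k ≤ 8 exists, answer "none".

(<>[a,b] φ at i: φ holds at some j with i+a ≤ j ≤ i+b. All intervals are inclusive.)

4

Scan j = 1,2,… for (recv | done):
  j=1: fails
  j=2: fails
  j=3: fails
  j=4: fails
  j=5: holds
First hit at j=5, so smallest k = 5-1 = 4.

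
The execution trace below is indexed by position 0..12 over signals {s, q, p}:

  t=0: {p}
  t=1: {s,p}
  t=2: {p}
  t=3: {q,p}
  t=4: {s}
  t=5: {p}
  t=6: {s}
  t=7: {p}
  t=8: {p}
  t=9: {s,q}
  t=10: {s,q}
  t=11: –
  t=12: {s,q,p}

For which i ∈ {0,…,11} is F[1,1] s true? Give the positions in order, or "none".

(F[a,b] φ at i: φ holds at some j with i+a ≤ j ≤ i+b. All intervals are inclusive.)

0, 3, 5, 8, 9, 11

Evaluate at each i in [0,11]:
  i=0: ✓ (witness j=1)
  i=1: ✗ (none in [2,2])
  i=2: ✗ (none in [3,3])
  i=3: ✓ (witness j=4)
  i=4: ✗ (none in [5,5])
  i=5: ✓ (witness j=6)
  i=6: ✗ (none in [7,7])
  i=7: ✗ (none in [8,8])
  i=8: ✓ (witness j=9)
  i=9: ✓ (witness j=10)
  i=10: ✗ (none in [11,11])
  i=11: ✓ (witness j=12)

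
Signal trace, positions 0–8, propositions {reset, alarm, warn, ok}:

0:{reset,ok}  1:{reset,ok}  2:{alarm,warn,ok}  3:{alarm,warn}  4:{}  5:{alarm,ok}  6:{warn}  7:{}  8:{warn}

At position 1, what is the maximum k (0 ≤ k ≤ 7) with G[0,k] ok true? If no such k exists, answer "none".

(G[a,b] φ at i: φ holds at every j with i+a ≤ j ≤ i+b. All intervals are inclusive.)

ok must hold from j=1 onward; find where it first fails.
  j=1: holds
  j=2: holds
  j=3: fails
Holds on [1,2], so largest k = 1.

1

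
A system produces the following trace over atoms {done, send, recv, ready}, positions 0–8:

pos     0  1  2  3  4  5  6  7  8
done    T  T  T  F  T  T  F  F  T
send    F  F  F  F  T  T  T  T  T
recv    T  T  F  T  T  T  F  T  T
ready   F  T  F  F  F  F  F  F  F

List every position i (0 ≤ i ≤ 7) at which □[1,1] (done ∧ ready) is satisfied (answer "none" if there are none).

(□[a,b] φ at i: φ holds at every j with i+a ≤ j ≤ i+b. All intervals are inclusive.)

0

Evaluate at each i in [0,7]:
  i=0: ✓ (all of [1,1])
  i=1: ✗ (fails at j=2)
  i=2: ✗ (fails at j=3)
  i=3: ✗ (fails at j=4)
  i=4: ✗ (fails at j=5)
  i=5: ✗ (fails at j=6)
  i=6: ✗ (fails at j=7)
  i=7: ✗ (fails at j=8)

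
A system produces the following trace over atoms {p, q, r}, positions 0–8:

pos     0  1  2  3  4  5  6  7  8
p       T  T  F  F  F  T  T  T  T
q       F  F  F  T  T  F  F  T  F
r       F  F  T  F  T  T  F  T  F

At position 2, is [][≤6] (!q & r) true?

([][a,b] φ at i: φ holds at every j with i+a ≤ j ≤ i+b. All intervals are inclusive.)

Does not hold

Check (!q & r) at every j in [2,8]:
  j=2: true
  j=3: false
  j=4: false
  j=5: true
  j=6: false
  j=7: false
  j=8: false
Fails at j=3 → formula fails.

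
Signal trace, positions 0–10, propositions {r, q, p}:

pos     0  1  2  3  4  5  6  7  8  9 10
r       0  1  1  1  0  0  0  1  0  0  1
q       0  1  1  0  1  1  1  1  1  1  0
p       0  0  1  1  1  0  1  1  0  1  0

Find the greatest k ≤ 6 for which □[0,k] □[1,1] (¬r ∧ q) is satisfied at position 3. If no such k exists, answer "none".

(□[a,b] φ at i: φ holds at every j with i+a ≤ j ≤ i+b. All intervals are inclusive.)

2

□[1,1] (¬r ∧ q) must hold from j=3 onward; find where it first fails.
  j=3: holds
  j=4: holds
  j=5: holds
  j=6: fails
Holds on [3,5], so largest k = 2.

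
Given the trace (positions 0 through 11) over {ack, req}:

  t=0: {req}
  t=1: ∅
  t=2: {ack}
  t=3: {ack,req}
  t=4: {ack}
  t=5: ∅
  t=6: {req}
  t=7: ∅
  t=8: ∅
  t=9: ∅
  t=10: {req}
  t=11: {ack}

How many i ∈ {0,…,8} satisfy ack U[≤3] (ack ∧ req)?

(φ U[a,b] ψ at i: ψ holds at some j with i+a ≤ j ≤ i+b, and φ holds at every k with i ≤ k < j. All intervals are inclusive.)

Evaluate at each i in [0,8]:
  i=0: ✗ (lhs fails at k=0 before rhs at j=3)
  i=1: ✗ (lhs fails at k=1 before rhs at j=3)
  i=2: ✓ (rhs at j=3; lhs holds on [2,2])
  i=3: ✓ (rhs at j=3)
  i=4: ✗ (no rhs in [4,7])
  i=5: ✗ (no rhs in [5,8])
  i=6: ✗ (no rhs in [6,9])
  i=7: ✗ (no rhs in [7,10])
  i=8: ✗ (no rhs in [8,11])
Positions where it holds: {2, 3} → 2.

2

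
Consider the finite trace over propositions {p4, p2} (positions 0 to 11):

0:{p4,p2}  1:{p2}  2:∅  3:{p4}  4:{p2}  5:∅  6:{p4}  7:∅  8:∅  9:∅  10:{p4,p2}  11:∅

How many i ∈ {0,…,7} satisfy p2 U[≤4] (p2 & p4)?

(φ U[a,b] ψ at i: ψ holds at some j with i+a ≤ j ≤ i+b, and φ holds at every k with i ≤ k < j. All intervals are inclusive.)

Evaluate at each i in [0,7]:
  i=0: ✓ (rhs at j=0)
  i=1: ✗ (no rhs in [1,5])
  i=2: ✗ (no rhs in [2,6])
  i=3: ✗ (no rhs in [3,7])
  i=4: ✗ (no rhs in [4,8])
  i=5: ✗ (no rhs in [5,9])
  i=6: ✗ (lhs fails at k=6 before rhs at j=10)
  i=7: ✗ (lhs fails at k=7 before rhs at j=10)
Positions where it holds: {0} → 1.

1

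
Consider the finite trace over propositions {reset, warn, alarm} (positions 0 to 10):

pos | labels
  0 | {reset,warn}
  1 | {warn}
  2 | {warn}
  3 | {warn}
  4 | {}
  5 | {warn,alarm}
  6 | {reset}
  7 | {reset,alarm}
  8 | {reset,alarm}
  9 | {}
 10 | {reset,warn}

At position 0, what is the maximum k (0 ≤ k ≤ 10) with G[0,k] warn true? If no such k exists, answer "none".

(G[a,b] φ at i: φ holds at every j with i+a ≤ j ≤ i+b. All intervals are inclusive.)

3

warn must hold from j=0 onward; find where it first fails.
  j=0: holds
  j=1: holds
  j=2: holds
  j=3: holds
  j=4: fails
Holds on [0,3], so largest k = 3.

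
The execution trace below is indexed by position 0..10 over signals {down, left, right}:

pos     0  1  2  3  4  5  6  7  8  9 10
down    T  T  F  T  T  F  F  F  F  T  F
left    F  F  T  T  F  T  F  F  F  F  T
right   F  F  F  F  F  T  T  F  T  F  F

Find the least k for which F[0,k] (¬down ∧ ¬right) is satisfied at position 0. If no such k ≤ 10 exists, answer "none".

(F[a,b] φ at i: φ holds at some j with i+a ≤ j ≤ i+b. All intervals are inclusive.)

2

Scan j = 0,1,… for (¬down ∧ ¬right):
  j=0: fails
  j=1: fails
  j=2: holds
First hit at j=2, so smallest k = 2-0 = 2.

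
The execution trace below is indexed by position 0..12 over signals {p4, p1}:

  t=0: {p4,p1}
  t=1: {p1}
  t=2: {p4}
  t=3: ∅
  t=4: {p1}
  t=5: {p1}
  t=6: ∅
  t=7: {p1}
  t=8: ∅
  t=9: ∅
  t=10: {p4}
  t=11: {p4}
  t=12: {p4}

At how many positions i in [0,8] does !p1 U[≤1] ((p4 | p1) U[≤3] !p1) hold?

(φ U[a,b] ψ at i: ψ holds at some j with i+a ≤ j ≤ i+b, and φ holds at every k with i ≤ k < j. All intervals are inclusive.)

9

Evaluate at each i in [0,8]:
  i=0: ✓ (rhs at j=0)
  i=1: ✓ (rhs at j=1)
  i=2: ✓ (rhs at j=2)
  i=3: ✓ (rhs at j=3)
  i=4: ✓ (rhs at j=4)
  i=5: ✓ (rhs at j=5)
  i=6: ✓ (rhs at j=6)
  i=7: ✓ (rhs at j=7)
  i=8: ✓ (rhs at j=8)
Positions where it holds: {0, 1, 2, 3, 4, 5, 6, 7, 8} → 9.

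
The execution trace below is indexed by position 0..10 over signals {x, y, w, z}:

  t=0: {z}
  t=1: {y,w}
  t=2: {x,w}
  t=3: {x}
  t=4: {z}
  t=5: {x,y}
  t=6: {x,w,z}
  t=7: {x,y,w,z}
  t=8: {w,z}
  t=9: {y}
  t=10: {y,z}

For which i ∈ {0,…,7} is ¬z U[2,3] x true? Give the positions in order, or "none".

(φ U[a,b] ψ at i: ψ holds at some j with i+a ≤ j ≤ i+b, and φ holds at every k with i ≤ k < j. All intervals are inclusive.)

Evaluate at each i in [0,7]:
  i=0: ✗ (lhs fails at k=0 before rhs at j=2)
  i=1: ✓ (rhs at j=3; lhs holds on [1,2])
  i=2: ✗ (lhs fails at k=4 before rhs at j=5)
  i=3: ✗ (lhs fails at k=4 before rhs at j=5)
  i=4: ✗ (lhs fails at k=4 before rhs at j=6)
  i=5: ✗ (lhs fails at k=6 before rhs at j=7)
  i=6: ✗ (no rhs in [8,9])
  i=7: ✗ (no rhs in [9,10])

1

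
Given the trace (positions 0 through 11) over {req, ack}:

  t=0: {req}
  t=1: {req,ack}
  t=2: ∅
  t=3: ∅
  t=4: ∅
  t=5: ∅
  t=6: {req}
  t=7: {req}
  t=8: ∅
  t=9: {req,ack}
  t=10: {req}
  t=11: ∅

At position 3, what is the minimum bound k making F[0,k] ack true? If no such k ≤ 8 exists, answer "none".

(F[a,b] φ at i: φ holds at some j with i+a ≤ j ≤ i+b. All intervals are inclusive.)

Scan j = 3,4,… for ack:
  j=3: fails
  j=4: fails
  j=5: fails
  j=6: fails
  j=7: fails
  j=8: fails
  j=9: holds
First hit at j=9, so smallest k = 9-3 = 6.

6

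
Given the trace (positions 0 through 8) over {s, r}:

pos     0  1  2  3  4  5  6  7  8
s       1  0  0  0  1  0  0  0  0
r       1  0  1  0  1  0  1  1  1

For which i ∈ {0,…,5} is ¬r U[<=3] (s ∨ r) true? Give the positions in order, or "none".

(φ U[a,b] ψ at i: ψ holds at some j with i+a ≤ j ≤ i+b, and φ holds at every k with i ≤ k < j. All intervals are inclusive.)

0, 1, 2, 3, 4, 5

Evaluate at each i in [0,5]:
  i=0: ✓ (rhs at j=0)
  i=1: ✓ (rhs at j=2; lhs holds on [1,1])
  i=2: ✓ (rhs at j=2)
  i=3: ✓ (rhs at j=4; lhs holds on [3,3])
  i=4: ✓ (rhs at j=4)
  i=5: ✓ (rhs at j=6; lhs holds on [5,5])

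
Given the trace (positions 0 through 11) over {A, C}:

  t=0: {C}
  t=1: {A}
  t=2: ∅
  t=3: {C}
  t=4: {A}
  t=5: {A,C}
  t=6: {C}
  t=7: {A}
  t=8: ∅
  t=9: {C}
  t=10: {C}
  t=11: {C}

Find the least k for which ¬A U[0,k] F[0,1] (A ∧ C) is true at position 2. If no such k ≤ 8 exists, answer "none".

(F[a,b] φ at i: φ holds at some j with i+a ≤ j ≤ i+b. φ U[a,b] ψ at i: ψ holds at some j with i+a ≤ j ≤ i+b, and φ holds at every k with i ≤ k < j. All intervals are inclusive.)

2

Need earliest j ≥ 2 with F[0,1] (A ∧ C), and ¬A at every k in [2,j-1].
  j=2: rhs fails.
  j=3: rhs fails.
  j=4: rhs holds; lhs holds on [2,3]. k = 2.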